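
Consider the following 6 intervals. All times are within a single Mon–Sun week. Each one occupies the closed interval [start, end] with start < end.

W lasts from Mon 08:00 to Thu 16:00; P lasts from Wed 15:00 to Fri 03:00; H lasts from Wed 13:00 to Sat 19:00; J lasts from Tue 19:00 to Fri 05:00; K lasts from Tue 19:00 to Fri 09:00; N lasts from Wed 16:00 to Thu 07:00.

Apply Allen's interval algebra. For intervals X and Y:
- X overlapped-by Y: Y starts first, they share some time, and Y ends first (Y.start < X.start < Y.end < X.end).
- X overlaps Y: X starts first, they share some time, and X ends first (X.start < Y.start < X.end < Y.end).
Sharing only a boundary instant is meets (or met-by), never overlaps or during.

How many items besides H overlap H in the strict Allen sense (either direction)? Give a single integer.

3

Target H = [Wed 13:00, Sat 19:00].
J [Tue 19:00, Fri 05:00] → overlaps → counts.
K [Tue 19:00, Fri 09:00] → overlaps → counts.
N [Wed 16:00, Thu 07:00] → during → no.
P [Wed 15:00, Fri 03:00] → during → no.
W [Mon 08:00, Thu 16:00] → overlaps → counts.
Total: 3.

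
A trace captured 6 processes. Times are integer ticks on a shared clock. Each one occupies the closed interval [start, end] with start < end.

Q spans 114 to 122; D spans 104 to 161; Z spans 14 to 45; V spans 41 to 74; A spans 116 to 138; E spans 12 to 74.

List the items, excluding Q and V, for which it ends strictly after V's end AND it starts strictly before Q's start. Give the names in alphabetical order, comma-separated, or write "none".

Conditions: its end is strictly after V's end (X.end > 74) AND its start is strictly before Q's start (X.start < 114).
A: end 138 > 74? ✓; start 116 < 114? ✗ → no.
D: end 161 > 74? ✓; start 104 < 114? ✓ → yes.
E: end 74 > 74? ✗; start 12 < 114? ✓ → no.
Z: end 45 > 74? ✗; start 14 < 114? ✓ → no.
Result: D.

D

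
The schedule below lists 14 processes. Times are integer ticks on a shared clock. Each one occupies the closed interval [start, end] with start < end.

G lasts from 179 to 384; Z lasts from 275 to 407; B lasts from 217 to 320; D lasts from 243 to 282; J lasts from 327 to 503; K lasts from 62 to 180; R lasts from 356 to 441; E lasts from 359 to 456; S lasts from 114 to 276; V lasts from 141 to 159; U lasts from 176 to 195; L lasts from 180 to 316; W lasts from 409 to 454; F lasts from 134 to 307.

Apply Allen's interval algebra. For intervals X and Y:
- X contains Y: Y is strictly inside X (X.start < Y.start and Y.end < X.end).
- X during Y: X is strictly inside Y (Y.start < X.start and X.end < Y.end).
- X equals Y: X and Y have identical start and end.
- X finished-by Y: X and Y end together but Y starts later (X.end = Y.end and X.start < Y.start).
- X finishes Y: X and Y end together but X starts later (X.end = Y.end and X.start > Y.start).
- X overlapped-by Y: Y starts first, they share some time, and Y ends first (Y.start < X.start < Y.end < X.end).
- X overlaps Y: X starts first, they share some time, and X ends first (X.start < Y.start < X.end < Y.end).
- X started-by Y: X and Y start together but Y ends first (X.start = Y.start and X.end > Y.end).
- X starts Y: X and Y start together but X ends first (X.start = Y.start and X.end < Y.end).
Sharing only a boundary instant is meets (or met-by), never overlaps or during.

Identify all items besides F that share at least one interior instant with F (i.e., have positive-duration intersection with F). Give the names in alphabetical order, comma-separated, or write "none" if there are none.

Target F = [134, 307].
B [217, 320] → overlapped-by → yes.
D [243, 282] → during → yes.
E [359, 456] → after → no.
G [179, 384] → overlapped-by → yes.
J [327, 503] → after → no.
K [62, 180] → overlaps → yes.
L [180, 316] → overlapped-by → yes.
R [356, 441] → after → no.
S [114, 276] → overlaps → yes.
U [176, 195] → during → yes.
V [141, 159] → during → yes.
W [409, 454] → after → no.
Z [275, 407] → overlapped-by → yes.
Result: B, D, G, K, L, S, U, V, Z.

B, D, G, K, L, S, U, V, Z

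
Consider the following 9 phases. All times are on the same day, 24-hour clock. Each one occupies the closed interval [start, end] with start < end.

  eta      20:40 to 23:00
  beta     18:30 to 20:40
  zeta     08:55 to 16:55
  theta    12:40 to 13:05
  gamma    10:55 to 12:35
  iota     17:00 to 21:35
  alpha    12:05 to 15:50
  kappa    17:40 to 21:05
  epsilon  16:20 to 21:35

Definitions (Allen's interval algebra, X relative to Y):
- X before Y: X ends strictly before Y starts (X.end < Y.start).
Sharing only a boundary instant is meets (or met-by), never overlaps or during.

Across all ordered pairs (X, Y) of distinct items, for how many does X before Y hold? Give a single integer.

Checking all 72 ordered pairs for relation 'before'; matching pairs in alphabetical order:
(alpha, beta): alpha before beta ✓
(alpha, epsilon): alpha before epsilon ✓
(alpha, eta): alpha before eta ✓
(alpha, iota): alpha before iota ✓
(alpha, kappa): alpha before kappa ✓
(gamma, beta): gamma before beta ✓
(gamma, epsilon): gamma before epsilon ✓
(gamma, eta): gamma before eta ✓
(gamma, iota): gamma before iota ✓
(gamma, kappa): gamma before kappa ✓
(gamma, theta): gamma before theta ✓
(theta, beta): theta before beta ✓
(theta, epsilon): theta before epsilon ✓
(theta, eta): theta before eta ✓
(theta, iota): theta before iota ✓
(theta, kappa): theta before kappa ✓
(zeta, beta): zeta before beta ✓
(zeta, eta): zeta before eta ✓
(zeta, iota): zeta before iota ✓
(zeta, kappa): zeta before kappa ✓
Count: 20.

20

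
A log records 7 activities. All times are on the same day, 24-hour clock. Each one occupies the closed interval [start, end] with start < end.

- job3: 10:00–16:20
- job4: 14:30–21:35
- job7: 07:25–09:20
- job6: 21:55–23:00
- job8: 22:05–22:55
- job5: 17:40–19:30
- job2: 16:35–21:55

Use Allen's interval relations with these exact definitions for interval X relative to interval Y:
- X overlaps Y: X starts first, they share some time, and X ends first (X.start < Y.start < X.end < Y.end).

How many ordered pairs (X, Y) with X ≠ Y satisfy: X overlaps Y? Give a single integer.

2

Checking all 42 ordered pairs for relation 'overlaps'; matching pairs in alphabetical order:
(job3, job4): job3 overlaps job4 ✓
(job4, job2): job4 overlaps job2 ✓
Count: 2.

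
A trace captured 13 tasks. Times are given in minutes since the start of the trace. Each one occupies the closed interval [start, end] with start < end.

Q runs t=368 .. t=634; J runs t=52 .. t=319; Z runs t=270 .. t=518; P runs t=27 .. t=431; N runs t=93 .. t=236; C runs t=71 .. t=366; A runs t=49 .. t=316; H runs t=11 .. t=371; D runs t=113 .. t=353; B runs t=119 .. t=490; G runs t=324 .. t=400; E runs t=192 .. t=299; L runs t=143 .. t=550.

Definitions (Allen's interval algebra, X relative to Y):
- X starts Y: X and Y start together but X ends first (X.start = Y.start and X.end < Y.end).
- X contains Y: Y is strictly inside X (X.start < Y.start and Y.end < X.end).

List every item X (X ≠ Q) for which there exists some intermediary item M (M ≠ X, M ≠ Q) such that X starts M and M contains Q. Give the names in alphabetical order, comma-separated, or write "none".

none

Target Q = [t=368, t=634].
Intermediaries M with M contains Q: none.
Union: none.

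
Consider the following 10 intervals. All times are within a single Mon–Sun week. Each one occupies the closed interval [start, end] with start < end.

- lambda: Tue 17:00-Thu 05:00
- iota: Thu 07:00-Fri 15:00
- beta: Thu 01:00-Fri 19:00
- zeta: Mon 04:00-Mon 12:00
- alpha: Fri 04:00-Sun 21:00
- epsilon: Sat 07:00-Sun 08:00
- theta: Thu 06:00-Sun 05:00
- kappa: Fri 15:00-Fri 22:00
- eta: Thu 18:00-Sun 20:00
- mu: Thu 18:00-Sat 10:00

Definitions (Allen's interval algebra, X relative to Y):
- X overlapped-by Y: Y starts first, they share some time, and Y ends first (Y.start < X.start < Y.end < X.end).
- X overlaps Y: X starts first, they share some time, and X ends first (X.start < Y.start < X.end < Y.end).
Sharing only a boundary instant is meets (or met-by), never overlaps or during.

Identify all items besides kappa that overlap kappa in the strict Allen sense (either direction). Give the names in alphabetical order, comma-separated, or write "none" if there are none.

beta

Target kappa = [Fri 15:00, Fri 22:00].
alpha [Fri 04:00, Sun 21:00] → contains → no.
beta [Thu 01:00, Fri 19:00] → overlaps → yes.
epsilon [Sat 07:00, Sun 08:00] → after → no.
eta [Thu 18:00, Sun 20:00] → contains → no.
iota [Thu 07:00, Fri 15:00] → meets → no.
lambda [Tue 17:00, Thu 05:00] → before → no.
mu [Thu 18:00, Sat 10:00] → contains → no.
theta [Thu 06:00, Sun 05:00] → contains → no.
zeta [Mon 04:00, Mon 12:00] → before → no.
Result: beta.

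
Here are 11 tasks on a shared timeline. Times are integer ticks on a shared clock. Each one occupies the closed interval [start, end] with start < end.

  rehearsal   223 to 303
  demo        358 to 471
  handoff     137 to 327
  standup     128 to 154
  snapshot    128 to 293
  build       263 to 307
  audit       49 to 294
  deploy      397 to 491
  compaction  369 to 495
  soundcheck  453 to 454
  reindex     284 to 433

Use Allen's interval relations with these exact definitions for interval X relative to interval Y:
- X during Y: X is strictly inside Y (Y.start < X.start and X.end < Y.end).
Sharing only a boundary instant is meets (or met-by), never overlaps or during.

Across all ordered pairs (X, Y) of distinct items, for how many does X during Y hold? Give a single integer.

8

Checking all 110 ordered pairs for relation 'during'; matching pairs in alphabetical order:
(build, handoff): build during handoff ✓
(deploy, compaction): deploy during compaction ✓
(rehearsal, handoff): rehearsal during handoff ✓
(snapshot, audit): snapshot during audit ✓
(soundcheck, compaction): soundcheck during compaction ✓
(soundcheck, demo): soundcheck during demo ✓
(soundcheck, deploy): soundcheck during deploy ✓
(standup, audit): standup during audit ✓
Count: 8.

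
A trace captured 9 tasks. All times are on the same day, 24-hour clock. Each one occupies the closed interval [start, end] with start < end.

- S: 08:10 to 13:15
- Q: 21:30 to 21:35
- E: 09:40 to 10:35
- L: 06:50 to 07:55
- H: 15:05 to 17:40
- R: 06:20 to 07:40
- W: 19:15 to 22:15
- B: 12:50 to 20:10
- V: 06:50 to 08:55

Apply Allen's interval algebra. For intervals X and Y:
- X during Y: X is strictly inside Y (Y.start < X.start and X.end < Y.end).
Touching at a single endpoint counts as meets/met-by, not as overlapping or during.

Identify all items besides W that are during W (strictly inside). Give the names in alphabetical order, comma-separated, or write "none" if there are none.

Q

Target W = [19:15, 22:15].
B [12:50, 20:10] → overlaps → no.
E [09:40, 10:35] → before → no.
H [15:05, 17:40] → before → no.
L [06:50, 07:55] → before → no.
Q [21:30, 21:35] → during → yes.
R [06:20, 07:40] → before → no.
S [08:10, 13:15] → before → no.
V [06:50, 08:55] → before → no.
Result: Q.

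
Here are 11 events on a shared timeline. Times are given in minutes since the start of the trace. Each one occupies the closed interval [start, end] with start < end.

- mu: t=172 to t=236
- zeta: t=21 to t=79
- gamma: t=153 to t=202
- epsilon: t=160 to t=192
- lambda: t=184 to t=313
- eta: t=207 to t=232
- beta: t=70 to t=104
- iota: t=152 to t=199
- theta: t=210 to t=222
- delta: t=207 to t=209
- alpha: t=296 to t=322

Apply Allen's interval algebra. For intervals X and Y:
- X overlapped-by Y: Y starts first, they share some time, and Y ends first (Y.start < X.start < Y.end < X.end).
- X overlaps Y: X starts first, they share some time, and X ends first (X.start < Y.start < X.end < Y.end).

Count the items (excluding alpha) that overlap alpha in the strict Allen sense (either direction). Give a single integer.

1

Target alpha = [t=296, t=322].
beta [t=70, t=104] → before → no.
delta [t=207, t=209] → before → no.
epsilon [t=160, t=192] → before → no.
eta [t=207, t=232] → before → no.
gamma [t=153, t=202] → before → no.
iota [t=152, t=199] → before → no.
lambda [t=184, t=313] → overlaps → counts.
mu [t=172, t=236] → before → no.
theta [t=210, t=222] → before → no.
zeta [t=21, t=79] → before → no.
Total: 1.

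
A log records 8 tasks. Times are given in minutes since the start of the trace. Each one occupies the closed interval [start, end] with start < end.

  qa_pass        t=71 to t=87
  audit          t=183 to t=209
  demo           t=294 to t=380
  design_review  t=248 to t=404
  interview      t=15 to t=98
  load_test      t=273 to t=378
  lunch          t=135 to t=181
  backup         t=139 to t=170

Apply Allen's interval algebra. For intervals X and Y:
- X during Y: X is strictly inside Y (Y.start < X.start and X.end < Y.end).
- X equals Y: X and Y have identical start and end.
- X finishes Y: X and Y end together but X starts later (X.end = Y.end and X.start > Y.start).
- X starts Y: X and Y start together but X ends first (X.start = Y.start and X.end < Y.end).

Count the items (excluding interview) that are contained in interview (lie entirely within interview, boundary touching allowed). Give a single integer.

1

Target interview = [t=15, t=98].
audit [t=183, t=209] → after → no.
backup [t=139, t=170] → after → no.
demo [t=294, t=380] → after → no.
design_review [t=248, t=404] → after → no.
load_test [t=273, t=378] → after → no.
lunch [t=135, t=181] → after → no.
qa_pass [t=71, t=87] → during → counts.
Total: 1.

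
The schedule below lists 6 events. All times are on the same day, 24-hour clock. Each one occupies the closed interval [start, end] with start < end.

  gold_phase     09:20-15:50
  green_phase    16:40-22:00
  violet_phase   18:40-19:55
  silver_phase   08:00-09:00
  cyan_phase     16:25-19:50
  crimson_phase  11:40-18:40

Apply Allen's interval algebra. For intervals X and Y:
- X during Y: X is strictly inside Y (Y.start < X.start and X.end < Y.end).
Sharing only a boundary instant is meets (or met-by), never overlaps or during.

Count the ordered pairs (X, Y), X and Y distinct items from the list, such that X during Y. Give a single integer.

1

Checking all 30 ordered pairs for relation 'during'; matching pairs in alphabetical order:
(violet_phase, green_phase): violet_phase during green_phase ✓
Count: 1.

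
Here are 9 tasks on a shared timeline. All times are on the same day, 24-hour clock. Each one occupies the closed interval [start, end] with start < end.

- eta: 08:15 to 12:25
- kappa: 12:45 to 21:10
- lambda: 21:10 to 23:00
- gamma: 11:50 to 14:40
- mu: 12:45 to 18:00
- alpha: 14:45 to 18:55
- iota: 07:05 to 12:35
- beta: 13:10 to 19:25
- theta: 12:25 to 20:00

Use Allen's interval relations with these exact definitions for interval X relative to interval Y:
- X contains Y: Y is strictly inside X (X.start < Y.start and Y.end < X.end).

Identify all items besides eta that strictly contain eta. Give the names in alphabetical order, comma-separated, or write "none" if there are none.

iota

Target eta = [08:15, 12:25].
alpha [14:45, 18:55] → after → no.
beta [13:10, 19:25] → after → no.
gamma [11:50, 14:40] → overlapped-by → no.
iota [07:05, 12:35] → contains → yes.
kappa [12:45, 21:10] → after → no.
lambda [21:10, 23:00] → after → no.
mu [12:45, 18:00] → after → no.
theta [12:25, 20:00] → met-by → no.
Result: iota.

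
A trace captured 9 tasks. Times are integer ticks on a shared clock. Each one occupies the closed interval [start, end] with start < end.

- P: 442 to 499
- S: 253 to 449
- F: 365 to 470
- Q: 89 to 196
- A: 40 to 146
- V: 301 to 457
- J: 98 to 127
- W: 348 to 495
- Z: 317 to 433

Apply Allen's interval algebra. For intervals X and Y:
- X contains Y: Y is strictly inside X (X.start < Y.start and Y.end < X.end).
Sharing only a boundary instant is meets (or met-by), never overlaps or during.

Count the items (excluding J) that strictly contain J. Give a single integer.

2

Target J = [98, 127].
A [40, 146] → contains → counts.
F [365, 470] → after → no.
P [442, 499] → after → no.
Q [89, 196] → contains → counts.
S [253, 449] → after → no.
V [301, 457] → after → no.
W [348, 495] → after → no.
Z [317, 433] → after → no.
Total: 2.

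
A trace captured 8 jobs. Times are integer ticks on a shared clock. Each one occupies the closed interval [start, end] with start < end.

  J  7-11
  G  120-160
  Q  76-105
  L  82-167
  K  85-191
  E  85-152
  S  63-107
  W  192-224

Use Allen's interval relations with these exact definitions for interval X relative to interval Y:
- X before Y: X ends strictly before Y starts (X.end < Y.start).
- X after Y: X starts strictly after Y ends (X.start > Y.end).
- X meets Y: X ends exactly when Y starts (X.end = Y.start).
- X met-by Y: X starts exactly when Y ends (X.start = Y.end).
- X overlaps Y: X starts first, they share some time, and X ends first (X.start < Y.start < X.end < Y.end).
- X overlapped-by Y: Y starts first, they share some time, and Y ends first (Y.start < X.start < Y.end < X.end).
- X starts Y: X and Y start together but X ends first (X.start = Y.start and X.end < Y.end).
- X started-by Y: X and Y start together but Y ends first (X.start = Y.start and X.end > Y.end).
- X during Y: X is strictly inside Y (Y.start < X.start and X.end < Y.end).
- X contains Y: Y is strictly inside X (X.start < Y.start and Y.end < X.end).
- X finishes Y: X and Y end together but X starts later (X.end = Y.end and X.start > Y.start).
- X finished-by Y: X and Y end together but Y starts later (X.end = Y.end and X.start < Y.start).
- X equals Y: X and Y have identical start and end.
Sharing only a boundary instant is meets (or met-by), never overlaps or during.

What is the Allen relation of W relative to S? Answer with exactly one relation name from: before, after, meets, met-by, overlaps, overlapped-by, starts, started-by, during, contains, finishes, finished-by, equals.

after

W = [192, 224]; S = [63, 107].
Compare endpoints: W.start > S.start, W.start > S.end, W.end > S.start, W.end > S.end.
That pattern is 'after'.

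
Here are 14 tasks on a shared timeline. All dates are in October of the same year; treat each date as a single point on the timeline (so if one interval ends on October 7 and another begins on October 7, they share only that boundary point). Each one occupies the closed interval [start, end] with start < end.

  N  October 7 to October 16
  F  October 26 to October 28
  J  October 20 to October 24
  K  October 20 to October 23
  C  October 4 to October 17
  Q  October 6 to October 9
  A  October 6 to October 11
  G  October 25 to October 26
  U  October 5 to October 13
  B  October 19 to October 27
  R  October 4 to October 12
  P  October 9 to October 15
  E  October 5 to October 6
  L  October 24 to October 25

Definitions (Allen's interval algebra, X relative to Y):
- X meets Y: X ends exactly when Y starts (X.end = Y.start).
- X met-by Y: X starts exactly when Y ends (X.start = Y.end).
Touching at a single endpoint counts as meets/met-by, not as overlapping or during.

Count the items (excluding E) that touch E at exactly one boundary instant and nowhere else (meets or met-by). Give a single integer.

Target E = [October 5, October 6].
A [October 6, October 11] → met-by → counts.
B [October 19, October 27] → after → no.
C [October 4, October 17] → contains → no.
F [October 26, October 28] → after → no.
G [October 25, October 26] → after → no.
J [October 20, October 24] → after → no.
K [October 20, October 23] → after → no.
L [October 24, October 25] → after → no.
N [October 7, October 16] → after → no.
P [October 9, October 15] → after → no.
Q [October 6, October 9] → met-by → counts.
R [October 4, October 12] → contains → no.
U [October 5, October 13] → started-by → no.
Total: 2.

2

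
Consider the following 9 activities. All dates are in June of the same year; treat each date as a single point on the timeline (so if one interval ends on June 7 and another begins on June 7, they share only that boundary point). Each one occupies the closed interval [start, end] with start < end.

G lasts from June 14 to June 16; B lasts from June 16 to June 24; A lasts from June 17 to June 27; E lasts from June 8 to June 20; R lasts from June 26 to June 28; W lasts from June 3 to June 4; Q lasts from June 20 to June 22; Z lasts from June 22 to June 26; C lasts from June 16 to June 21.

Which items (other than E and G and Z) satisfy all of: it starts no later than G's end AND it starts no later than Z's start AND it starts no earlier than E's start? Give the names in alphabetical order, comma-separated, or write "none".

B, C

Conditions: its start is no later than G's end (X.start <= June 16) AND its start is no later than Z's start (X.start <= June 22) AND its start is no earlier than E's start (X.start >= June 8).
A: start June 17 <= June 16? ✗; start June 17 <= June 22? ✓; start June 17 >= June 8? ✓ → no.
B: start June 16 <= June 16? ✓; start June 16 <= June 22? ✓; start June 16 >= June 8? ✓ → yes.
C: start June 16 <= June 16? ✓; start June 16 <= June 22? ✓; start June 16 >= June 8? ✓ → yes.
Q: start June 20 <= June 16? ✗; start June 20 <= June 22? ✓; start June 20 >= June 8? ✓ → no.
R: start June 26 <= June 16? ✗; start June 26 <= June 22? ✗; start June 26 >= June 8? ✓ → no.
W: start June 3 <= June 16? ✓; start June 3 <= June 22? ✓; start June 3 >= June 8? ✗ → no.
Result: B, C.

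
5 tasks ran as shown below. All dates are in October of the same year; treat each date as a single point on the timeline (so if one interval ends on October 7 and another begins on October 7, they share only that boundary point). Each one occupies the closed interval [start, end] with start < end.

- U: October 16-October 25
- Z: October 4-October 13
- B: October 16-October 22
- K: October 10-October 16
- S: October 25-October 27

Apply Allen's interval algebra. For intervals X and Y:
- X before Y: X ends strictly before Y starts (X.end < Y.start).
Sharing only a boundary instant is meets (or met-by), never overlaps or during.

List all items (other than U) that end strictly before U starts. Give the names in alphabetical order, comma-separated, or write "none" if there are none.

Z

Target U = [October 16, October 25].
B [October 16, October 22] → starts → no.
K [October 10, October 16] → meets → no.
S [October 25, October 27] → met-by → no.
Z [October 4, October 13] → before → yes.
Result: Z.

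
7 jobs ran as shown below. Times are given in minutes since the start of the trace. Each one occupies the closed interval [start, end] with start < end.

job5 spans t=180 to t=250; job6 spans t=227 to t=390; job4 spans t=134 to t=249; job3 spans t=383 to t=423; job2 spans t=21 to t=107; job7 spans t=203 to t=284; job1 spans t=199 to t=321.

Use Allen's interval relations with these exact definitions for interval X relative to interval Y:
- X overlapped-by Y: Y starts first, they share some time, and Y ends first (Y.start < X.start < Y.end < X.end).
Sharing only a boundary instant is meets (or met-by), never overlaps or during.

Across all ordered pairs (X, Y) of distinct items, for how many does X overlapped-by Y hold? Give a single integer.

10

Checking all 42 ordered pairs for relation 'overlapped-by'; matching pairs in alphabetical order:
(job1, job4): job1 overlapped-by job4 ✓
(job1, job5): job1 overlapped-by job5 ✓
(job3, job6): job3 overlapped-by job6 ✓
(job5, job4): job5 overlapped-by job4 ✓
(job6, job1): job6 overlapped-by job1 ✓
(job6, job4): job6 overlapped-by job4 ✓
(job6, job5): job6 overlapped-by job5 ✓
(job6, job7): job6 overlapped-by job7 ✓
(job7, job4): job7 overlapped-by job4 ✓
(job7, job5): job7 overlapped-by job5 ✓
Count: 10.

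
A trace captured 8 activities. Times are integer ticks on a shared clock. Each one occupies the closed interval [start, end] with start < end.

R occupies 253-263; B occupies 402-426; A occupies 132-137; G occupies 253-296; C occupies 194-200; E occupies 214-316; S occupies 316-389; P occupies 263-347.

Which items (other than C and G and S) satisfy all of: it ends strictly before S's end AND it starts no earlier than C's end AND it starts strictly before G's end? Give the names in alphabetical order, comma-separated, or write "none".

E, P, R

Conditions: its end is strictly before S's end (X.end < 389) AND its start is no earlier than C's end (X.start >= 200) AND its start is strictly before G's end (X.start < 296).
A: end 137 < 389? ✓; start 132 >= 200? ✗; start 132 < 296? ✓ → no.
B: end 426 < 389? ✗; start 402 >= 200? ✓; start 402 < 296? ✗ → no.
E: end 316 < 389? ✓; start 214 >= 200? ✓; start 214 < 296? ✓ → yes.
P: end 347 < 389? ✓; start 263 >= 200? ✓; start 263 < 296? ✓ → yes.
R: end 263 < 389? ✓; start 253 >= 200? ✓; start 253 < 296? ✓ → yes.
Result: E, P, R.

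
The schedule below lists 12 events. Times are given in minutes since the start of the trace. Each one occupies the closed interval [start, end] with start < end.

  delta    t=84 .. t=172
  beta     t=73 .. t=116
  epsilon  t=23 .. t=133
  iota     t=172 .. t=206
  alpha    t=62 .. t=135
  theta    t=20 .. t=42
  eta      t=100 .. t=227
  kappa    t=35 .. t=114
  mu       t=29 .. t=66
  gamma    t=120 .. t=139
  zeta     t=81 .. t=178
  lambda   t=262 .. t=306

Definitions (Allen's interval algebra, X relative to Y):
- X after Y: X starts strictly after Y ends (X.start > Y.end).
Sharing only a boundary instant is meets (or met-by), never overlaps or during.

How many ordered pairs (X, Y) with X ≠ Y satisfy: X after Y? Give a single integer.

31

Checking all 132 ordered pairs for relation 'after'; matching pairs in alphabetical order:
(alpha, theta): alpha after theta ✓
(beta, mu): beta after mu ✓
(beta, theta): beta after theta ✓
(delta, mu): delta after mu ✓
(delta, theta): delta after theta ✓
(eta, mu): eta after mu ✓
(eta, theta): eta after theta ✓
(gamma, beta): gamma after beta ✓
(gamma, kappa): gamma after kappa ✓
(gamma, mu): gamma after mu ✓
(gamma, theta): gamma after theta ✓
(iota, alpha): iota after alpha ✓
(iota, beta): iota after beta ✓
(iota, epsilon): iota after epsilon ✓
(iota, gamma): iota after gamma ✓
(iota, kappa): iota after kappa ✓
(iota, mu): iota after mu ✓
(iota, theta): iota after theta ✓
(lambda, alpha): lambda after alpha ✓
(lambda, beta): lambda after beta ✓
(lambda, delta): lambda after delta ✓
(lambda, epsilon): lambda after epsilon ✓
(lambda, eta): lambda after eta ✓
(lambda, gamma): lambda after gamma ✓
... plus 7 further pairs not listed.
Count: 31.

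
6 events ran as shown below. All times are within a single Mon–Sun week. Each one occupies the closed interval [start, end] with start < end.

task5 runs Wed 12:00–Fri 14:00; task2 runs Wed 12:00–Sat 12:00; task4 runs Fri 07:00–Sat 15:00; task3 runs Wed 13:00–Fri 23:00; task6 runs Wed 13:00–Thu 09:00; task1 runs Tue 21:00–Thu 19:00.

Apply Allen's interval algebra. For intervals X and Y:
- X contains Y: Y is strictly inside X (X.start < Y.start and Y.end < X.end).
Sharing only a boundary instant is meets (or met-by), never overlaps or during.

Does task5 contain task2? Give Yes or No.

No

task5 = [Wed 12:00, Fri 14:00], task2 = [Wed 12:00, Sat 12:00].
Actual relation of task5 to task2: starts.
Asked whether 'contains' holds → No.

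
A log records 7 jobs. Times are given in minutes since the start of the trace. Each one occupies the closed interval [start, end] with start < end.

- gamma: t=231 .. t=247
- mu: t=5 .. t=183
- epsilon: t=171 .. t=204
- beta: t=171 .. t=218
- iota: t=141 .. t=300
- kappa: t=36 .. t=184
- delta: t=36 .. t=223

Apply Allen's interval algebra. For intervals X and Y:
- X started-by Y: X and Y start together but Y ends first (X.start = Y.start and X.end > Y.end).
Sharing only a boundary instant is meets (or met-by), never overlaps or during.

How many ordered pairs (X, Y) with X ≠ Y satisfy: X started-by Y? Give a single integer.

2

Checking all 42 ordered pairs for relation 'started-by'; matching pairs in alphabetical order:
(beta, epsilon): beta started-by epsilon ✓
(delta, kappa): delta started-by kappa ✓
Count: 2.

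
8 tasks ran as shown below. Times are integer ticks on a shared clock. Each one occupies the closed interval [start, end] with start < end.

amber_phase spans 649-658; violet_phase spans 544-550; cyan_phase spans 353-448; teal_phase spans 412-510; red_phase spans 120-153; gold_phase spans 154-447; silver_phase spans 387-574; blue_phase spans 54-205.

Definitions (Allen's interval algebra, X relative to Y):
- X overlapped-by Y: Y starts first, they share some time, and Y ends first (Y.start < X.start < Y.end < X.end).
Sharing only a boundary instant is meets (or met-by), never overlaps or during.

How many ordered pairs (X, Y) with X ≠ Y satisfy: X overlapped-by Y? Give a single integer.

Checking all 56 ordered pairs for relation 'overlapped-by'; matching pairs in alphabetical order:
(cyan_phase, gold_phase): cyan_phase overlapped-by gold_phase ✓
(gold_phase, blue_phase): gold_phase overlapped-by blue_phase ✓
(silver_phase, cyan_phase): silver_phase overlapped-by cyan_phase ✓
(silver_phase, gold_phase): silver_phase overlapped-by gold_phase ✓
(teal_phase, cyan_phase): teal_phase overlapped-by cyan_phase ✓
(teal_phase, gold_phase): teal_phase overlapped-by gold_phase ✓
Count: 6.

6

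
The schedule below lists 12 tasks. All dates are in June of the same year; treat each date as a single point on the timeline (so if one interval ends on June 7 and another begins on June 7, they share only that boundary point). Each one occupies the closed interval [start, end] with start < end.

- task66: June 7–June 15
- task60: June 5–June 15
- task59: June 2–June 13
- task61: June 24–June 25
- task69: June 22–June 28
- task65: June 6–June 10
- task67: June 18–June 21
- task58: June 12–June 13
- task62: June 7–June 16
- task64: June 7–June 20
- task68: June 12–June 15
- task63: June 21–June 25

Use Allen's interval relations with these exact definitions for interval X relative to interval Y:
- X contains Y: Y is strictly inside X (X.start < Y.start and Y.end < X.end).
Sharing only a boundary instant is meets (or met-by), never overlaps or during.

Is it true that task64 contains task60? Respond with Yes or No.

No

task64 = [June 7, June 20], task60 = [June 5, June 15].
Actual relation of task64 to task60: overlapped-by.
Asked whether 'contains' holds → No.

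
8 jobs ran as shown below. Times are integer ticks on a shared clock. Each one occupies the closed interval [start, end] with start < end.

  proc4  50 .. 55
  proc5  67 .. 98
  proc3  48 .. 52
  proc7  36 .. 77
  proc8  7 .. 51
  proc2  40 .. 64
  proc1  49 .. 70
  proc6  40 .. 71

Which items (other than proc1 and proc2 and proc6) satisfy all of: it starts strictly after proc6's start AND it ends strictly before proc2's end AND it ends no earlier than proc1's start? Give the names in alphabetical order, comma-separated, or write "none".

proc3, proc4

Conditions: its start is strictly after proc6's start (X.start > 40) AND its end is strictly before proc2's end (X.end < 64) AND its end is no earlier than proc1's start (X.end >= 49).
proc3: start 48 > 40? ✓; end 52 < 64? ✓; end 52 >= 49? ✓ → yes.
proc4: start 50 > 40? ✓; end 55 < 64? ✓; end 55 >= 49? ✓ → yes.
proc5: start 67 > 40? ✓; end 98 < 64? ✗; end 98 >= 49? ✓ → no.
proc7: start 36 > 40? ✗; end 77 < 64? ✗; end 77 >= 49? ✓ → no.
proc8: start 7 > 40? ✗; end 51 < 64? ✓; end 51 >= 49? ✓ → no.
Result: proc3, proc4.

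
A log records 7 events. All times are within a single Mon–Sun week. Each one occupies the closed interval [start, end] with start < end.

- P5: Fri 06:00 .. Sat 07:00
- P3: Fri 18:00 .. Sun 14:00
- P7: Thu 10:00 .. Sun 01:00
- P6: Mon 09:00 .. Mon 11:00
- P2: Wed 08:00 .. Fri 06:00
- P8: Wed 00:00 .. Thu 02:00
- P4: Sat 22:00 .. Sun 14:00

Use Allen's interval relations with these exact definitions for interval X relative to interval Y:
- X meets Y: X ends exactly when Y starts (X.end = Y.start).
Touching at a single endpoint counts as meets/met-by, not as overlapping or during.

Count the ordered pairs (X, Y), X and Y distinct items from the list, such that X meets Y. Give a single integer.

1

Checking all 42 ordered pairs for relation 'meets'; matching pairs in alphabetical order:
(P2, P5): P2 meets P5 ✓
Count: 1.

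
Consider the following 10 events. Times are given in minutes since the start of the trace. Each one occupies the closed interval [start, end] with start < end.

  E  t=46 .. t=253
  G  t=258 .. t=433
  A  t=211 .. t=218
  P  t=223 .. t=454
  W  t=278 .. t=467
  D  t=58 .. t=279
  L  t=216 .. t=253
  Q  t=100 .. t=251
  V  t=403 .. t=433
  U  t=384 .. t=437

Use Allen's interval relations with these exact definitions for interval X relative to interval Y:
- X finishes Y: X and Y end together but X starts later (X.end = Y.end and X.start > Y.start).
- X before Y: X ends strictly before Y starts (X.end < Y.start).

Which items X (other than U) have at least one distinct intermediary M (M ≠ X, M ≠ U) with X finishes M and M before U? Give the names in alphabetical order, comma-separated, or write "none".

L

Target U = [t=384, t=437].
Intermediaries M with M before U: A, D, E, L, Q.
Via A — items with X finishes A: none.
Via D — items with X finishes D: none.
Via E — items with X finishes E: L.
Via L — items with X finishes L: none.
Via Q — items with X finishes Q: none.
Union: L.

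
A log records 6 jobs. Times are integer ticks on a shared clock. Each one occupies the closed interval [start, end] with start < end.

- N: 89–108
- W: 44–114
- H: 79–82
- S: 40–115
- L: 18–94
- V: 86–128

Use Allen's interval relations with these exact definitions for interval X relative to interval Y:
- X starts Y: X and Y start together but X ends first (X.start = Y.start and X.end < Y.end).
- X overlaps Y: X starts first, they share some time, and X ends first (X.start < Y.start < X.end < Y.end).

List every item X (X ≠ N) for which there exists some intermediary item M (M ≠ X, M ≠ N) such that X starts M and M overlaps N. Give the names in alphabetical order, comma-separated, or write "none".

Target N = [89, 108].
Intermediaries M with M overlaps N: L.
Via L — items with X starts L: none.
Union: none.

none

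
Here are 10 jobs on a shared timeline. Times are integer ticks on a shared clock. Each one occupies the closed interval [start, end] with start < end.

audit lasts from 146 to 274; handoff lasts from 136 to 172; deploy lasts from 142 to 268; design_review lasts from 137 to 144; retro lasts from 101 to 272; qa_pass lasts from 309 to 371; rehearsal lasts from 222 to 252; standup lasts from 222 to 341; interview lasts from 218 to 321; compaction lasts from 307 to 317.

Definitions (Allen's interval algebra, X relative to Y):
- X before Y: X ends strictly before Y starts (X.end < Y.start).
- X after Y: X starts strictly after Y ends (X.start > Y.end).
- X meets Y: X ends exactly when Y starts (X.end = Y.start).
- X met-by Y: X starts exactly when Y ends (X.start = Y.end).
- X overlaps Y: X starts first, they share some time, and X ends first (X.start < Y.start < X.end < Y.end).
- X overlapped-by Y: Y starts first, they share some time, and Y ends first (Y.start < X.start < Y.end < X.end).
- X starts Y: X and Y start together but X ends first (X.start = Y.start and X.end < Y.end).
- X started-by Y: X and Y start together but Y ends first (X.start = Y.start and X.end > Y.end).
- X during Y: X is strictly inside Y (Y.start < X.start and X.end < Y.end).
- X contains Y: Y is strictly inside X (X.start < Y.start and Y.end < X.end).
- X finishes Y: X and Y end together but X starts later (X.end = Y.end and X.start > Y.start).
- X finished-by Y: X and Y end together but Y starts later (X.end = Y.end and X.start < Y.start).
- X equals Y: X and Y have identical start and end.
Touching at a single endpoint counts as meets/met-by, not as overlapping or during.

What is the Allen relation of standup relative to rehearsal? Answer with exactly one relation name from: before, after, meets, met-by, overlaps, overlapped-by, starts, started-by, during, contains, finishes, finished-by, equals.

started-by

standup = [222, 341]; rehearsal = [222, 252].
Compare endpoints: standup.start = rehearsal.start, standup.start < rehearsal.end, standup.end > rehearsal.start, standup.end > rehearsal.end.
That pattern is 'started-by'.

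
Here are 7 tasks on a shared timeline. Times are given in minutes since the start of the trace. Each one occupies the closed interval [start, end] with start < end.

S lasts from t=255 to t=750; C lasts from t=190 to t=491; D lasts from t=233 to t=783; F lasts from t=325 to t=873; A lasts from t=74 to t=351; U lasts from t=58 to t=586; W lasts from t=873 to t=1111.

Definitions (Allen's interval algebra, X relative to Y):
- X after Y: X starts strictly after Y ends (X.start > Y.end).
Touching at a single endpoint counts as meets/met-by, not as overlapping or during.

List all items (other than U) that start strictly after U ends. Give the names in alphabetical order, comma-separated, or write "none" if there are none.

Target U = [t=58, t=586].
A [t=74, t=351] → during → no.
C [t=190, t=491] → during → no.
D [t=233, t=783] → overlapped-by → no.
F [t=325, t=873] → overlapped-by → no.
S [t=255, t=750] → overlapped-by → no.
W [t=873, t=1111] → after → yes.
Result: W.

W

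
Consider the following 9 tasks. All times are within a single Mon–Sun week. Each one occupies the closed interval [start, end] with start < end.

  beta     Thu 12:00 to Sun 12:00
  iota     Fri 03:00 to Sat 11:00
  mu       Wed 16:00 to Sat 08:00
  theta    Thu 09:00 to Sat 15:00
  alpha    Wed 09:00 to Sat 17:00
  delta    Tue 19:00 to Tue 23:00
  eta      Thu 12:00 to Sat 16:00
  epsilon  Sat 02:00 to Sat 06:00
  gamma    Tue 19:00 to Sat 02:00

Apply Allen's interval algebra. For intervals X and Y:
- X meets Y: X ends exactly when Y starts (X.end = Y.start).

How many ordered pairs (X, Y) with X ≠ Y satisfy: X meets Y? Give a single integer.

1

Checking all 72 ordered pairs for relation 'meets'; matching pairs in alphabetical order:
(gamma, epsilon): gamma meets epsilon ✓
Count: 1.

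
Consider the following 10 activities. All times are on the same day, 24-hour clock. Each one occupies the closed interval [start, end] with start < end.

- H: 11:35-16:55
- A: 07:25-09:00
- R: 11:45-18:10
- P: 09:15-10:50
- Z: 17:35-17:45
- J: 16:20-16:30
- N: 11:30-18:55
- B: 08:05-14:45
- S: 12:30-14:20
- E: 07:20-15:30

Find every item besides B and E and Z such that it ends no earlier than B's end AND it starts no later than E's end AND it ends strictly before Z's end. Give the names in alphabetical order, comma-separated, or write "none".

H

Conditions: its end is no earlier than B's end (X.end >= 14:45) AND its start is no later than E's end (X.start <= 15:30) AND its end is strictly before Z's end (X.end < 17:45).
A: end 09:00 >= 14:45? ✗; start 07:25 <= 15:30? ✓; end 09:00 < 17:45? ✓ → no.
H: end 16:55 >= 14:45? ✓; start 11:35 <= 15:30? ✓; end 16:55 < 17:45? ✓ → yes.
J: end 16:30 >= 14:45? ✓; start 16:20 <= 15:30? ✗; end 16:30 < 17:45? ✓ → no.
N: end 18:55 >= 14:45? ✓; start 11:30 <= 15:30? ✓; end 18:55 < 17:45? ✗ → no.
P: end 10:50 >= 14:45? ✗; start 09:15 <= 15:30? ✓; end 10:50 < 17:45? ✓ → no.
R: end 18:10 >= 14:45? ✓; start 11:45 <= 15:30? ✓; end 18:10 < 17:45? ✗ → no.
S: end 14:20 >= 14:45? ✗; start 12:30 <= 15:30? ✓; end 14:20 < 17:45? ✓ → no.
Result: H.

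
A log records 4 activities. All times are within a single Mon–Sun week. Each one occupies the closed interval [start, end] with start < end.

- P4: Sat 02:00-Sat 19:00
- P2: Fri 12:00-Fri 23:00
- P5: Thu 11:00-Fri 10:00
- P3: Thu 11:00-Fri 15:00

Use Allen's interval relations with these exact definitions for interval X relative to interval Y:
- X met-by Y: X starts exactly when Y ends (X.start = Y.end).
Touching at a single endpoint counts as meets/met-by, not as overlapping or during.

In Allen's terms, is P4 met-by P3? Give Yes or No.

P4 = [Sat 02:00, Sat 19:00], P3 = [Thu 11:00, Fri 15:00].
Actual relation of P4 to P3: after.
Asked whether 'met-by' holds → No.

No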